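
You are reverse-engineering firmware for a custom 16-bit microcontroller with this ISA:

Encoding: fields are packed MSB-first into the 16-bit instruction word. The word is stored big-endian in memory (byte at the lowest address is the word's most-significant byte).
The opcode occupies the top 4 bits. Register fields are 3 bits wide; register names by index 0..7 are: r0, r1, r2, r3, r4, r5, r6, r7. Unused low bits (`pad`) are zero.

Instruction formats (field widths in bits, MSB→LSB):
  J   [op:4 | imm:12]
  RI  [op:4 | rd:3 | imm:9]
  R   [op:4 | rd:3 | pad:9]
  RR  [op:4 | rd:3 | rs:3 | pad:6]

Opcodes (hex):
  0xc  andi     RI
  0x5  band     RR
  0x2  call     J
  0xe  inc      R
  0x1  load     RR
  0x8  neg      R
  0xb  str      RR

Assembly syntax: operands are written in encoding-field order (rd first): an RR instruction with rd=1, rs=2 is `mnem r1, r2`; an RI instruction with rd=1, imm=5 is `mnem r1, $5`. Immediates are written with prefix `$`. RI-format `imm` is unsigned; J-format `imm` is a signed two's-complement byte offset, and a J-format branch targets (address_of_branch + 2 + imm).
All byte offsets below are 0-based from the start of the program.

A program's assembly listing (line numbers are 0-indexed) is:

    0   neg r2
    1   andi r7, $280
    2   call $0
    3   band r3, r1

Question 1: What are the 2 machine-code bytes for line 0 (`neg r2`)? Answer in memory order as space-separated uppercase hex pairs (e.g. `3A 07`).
84 00

0. neg fields op=0x8:4|rd=2:3|pad=0:9 → word 8400h → 84 00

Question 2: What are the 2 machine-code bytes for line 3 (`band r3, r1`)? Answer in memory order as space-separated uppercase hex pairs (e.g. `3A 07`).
56 40

3. band fields op=0x5:4|rd=3:3|rs=1:3|pad=0:6 → word 5640h → 56 40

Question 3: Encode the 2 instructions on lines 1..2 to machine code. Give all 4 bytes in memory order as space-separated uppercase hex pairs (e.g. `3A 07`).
CF 18 20 00

1. andi fields op=0xc:4|rd=7:3|imm=280:9 → word cf18h → cf 18
2. call fields op=0x2:4|imm=0:12 → word 2000h → 20 00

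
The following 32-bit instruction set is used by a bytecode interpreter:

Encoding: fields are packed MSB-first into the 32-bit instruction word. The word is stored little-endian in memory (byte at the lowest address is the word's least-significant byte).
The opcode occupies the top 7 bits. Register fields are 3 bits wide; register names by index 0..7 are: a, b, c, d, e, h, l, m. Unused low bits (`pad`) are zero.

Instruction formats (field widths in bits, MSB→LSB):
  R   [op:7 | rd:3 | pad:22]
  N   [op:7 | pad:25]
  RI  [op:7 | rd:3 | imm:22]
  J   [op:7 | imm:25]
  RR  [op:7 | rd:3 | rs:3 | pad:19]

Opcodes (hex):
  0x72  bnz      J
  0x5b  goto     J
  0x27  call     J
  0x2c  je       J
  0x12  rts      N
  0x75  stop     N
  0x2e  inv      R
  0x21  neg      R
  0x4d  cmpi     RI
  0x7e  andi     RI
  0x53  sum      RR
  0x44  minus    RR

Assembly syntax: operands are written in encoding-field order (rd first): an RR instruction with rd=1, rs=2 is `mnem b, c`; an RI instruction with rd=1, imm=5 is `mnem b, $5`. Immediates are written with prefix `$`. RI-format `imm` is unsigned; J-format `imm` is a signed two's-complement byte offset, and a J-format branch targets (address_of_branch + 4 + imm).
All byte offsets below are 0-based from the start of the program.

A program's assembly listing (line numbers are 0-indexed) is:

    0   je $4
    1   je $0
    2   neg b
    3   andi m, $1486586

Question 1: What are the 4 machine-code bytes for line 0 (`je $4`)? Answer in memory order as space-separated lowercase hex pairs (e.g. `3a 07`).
04 00 00 58

line 0 (je): pack op=0x2c:7|imm=4:25 = 0x58000004; little→ 04 00 00 58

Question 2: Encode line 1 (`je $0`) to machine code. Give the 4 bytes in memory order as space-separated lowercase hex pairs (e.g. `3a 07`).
L1: je op=0x2c:7|imm=0:25 ⇒ 0x58000000 ⇒ little 00 00 00 58

00 00 00 58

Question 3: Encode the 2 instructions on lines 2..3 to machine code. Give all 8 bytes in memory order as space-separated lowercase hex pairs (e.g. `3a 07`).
00 00 40 42 fa ae d6 fd

line 2 (neg): pack op=0x21:7|rd=1:3|pad=0:22 = 0x42400000; little→ 00 00 40 42
line 3 (andi): pack op=0x7e:7|rd=7:3|imm=1486586:22 = 0xfdd6aefa; little→ fa ae d6 fd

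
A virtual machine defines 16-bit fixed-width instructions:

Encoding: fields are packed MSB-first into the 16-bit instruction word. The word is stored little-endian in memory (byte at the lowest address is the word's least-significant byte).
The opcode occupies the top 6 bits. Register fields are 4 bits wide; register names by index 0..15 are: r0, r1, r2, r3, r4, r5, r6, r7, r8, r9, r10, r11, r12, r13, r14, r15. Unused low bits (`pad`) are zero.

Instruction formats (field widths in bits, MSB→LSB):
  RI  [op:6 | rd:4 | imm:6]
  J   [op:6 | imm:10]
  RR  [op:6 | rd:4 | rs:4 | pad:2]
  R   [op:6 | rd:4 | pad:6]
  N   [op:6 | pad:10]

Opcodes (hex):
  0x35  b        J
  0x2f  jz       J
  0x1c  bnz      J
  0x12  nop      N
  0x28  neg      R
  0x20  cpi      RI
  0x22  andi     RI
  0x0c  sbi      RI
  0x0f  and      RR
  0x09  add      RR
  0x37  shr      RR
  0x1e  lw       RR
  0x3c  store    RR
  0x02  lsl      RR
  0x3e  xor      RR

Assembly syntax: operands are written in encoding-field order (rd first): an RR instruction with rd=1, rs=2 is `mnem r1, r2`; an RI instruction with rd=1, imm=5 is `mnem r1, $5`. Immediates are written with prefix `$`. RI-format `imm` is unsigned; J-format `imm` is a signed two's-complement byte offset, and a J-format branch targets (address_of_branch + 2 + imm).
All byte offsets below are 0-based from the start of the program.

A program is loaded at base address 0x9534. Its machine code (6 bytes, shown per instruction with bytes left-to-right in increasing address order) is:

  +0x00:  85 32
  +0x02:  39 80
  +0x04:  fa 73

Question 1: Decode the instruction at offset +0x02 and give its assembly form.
+0x02: 39 80 ⇒ word 0x8039 (little)
  op=0x8039>>10=0x20 ⇒ cpi (RI)
  rd: (w>>6)&0xf=0x0 → r0
  imm: (w>>0)&0x3f=0x39 → $57

cpi r0, $57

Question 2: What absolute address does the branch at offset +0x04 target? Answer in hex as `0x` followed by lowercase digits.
off 0x04: read fa 73 as little → 0x73fa
  top 6b → 0x1c → bnz [J]
  imm@[9:0]=0x3fa (s10→-6) ⇒ $-6
  target = base 0x9534 + off 0x04 + 2 + imm -6 = 0x9534

0x9534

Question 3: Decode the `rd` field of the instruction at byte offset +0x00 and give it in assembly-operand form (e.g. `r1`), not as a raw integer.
+0x00: 85 32 ⇒ word 0x3285 (little)
  op=0x3285>>10=0xc ⇒ sbi (RI)
  rd: (w>>6)&0xf=0xa → r10
  imm: (w>>0)&0x3f=0x5 → $5

r10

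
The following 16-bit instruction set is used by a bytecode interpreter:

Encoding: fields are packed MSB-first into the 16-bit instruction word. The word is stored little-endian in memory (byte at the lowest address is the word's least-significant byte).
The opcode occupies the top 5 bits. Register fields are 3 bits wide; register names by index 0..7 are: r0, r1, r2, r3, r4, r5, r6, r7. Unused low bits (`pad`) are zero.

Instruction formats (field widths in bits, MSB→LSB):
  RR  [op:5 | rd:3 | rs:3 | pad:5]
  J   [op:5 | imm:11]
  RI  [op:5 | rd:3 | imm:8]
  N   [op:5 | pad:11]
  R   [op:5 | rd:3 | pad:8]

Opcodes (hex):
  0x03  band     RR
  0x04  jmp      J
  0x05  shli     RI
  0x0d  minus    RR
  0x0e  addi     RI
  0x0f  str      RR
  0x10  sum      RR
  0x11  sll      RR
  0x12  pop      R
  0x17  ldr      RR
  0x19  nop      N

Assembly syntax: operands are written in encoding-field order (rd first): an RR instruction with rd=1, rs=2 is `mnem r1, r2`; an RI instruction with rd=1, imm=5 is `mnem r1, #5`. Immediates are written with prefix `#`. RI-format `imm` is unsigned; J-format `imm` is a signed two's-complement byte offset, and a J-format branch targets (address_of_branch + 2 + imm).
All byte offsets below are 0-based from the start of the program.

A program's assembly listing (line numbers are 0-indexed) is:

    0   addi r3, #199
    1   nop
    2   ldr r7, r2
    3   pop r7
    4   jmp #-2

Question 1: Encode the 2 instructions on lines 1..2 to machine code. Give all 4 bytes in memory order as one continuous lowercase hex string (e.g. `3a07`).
line 1 (nop): pack op=0x19:5|pad=0:11 = 0xc800; little→ 00 c8
line 2 (ldr): pack op=0x17:5|rd=7:3|rs=2:3|pad=0:5 = 0xbf40; little→ 40 bf

00c840bf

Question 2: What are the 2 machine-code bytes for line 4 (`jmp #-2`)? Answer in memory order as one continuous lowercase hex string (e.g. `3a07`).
L4: jmp op=0x4:5|imm=-2:11 ⇒ 0x27fe ⇒ little fe 27

fe27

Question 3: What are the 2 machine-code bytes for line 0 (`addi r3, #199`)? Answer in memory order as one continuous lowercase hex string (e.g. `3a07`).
L0: addi op=0xe:5|rd=3:3|imm=199:8 ⇒ 0x73c7 ⇒ little c7 73

c773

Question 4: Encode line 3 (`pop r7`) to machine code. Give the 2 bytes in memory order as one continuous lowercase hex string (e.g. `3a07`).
0097

3. pop fields op=0x12:5|rd=7:3|pad=0:8 → word 9700h → 00 97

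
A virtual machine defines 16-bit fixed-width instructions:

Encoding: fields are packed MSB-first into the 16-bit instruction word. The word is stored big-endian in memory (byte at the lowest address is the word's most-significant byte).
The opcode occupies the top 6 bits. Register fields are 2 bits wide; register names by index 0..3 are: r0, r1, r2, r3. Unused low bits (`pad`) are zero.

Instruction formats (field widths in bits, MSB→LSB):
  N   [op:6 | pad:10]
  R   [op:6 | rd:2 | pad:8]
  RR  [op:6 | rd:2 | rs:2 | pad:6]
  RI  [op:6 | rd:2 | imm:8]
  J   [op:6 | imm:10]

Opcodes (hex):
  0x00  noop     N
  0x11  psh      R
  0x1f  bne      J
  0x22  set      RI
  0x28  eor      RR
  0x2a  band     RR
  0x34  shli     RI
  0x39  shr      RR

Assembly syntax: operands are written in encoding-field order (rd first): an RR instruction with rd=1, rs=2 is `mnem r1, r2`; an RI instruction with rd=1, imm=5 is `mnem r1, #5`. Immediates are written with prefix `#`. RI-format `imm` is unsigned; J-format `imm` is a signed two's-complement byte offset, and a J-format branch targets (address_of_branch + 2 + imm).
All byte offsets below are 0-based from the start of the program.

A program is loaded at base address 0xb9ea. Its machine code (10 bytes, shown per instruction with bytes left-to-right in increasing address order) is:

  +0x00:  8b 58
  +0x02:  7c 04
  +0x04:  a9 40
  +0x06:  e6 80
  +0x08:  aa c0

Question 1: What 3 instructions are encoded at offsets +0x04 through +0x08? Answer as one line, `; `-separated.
@+04  big-endian(a9 40) = 0xa940
  opcode bits[15:10]=0x2a: band/RR
  rd@[9:8]=0x1 ⇒ r1
  rs@[7:6]=0x1 ⇒ r1
@+06  big-endian(e6 80) = 0xe680
  opcode bits[15:10]=0x39: shr/RR
  rd@[9:8]=0x2 ⇒ r2
  rs@[7:6]=0x2 ⇒ r2
@+08  big-endian(aa c0) = 0xaac0
  opcode bits[15:10]=0x2a: band/RR
  rd@[9:8]=0x2 ⇒ r2
  rs@[7:6]=0x3 ⇒ r3

band r1, r1; shr r2, r2; band r2, r3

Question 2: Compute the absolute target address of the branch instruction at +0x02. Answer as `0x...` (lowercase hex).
@+02  big-endian(7c 04) = 0x7c04
  top 6b → 0x1f → bne [J]
  imm@[9:0]=0x4 ⇒ #4
  target = base 0xb9ea + off 0x02 + 2 + imm 4 = 0xb9f2

0xb9f2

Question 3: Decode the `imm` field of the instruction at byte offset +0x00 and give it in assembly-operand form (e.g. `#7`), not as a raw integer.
[00] 8b 58 → 0x8b58
  opcode bits[15:10]=0x22: set/RI
  rd: (w>>8)&0x3=0x3 → r3
  imm: (w>>0)&0xff=0x58 → #88

#88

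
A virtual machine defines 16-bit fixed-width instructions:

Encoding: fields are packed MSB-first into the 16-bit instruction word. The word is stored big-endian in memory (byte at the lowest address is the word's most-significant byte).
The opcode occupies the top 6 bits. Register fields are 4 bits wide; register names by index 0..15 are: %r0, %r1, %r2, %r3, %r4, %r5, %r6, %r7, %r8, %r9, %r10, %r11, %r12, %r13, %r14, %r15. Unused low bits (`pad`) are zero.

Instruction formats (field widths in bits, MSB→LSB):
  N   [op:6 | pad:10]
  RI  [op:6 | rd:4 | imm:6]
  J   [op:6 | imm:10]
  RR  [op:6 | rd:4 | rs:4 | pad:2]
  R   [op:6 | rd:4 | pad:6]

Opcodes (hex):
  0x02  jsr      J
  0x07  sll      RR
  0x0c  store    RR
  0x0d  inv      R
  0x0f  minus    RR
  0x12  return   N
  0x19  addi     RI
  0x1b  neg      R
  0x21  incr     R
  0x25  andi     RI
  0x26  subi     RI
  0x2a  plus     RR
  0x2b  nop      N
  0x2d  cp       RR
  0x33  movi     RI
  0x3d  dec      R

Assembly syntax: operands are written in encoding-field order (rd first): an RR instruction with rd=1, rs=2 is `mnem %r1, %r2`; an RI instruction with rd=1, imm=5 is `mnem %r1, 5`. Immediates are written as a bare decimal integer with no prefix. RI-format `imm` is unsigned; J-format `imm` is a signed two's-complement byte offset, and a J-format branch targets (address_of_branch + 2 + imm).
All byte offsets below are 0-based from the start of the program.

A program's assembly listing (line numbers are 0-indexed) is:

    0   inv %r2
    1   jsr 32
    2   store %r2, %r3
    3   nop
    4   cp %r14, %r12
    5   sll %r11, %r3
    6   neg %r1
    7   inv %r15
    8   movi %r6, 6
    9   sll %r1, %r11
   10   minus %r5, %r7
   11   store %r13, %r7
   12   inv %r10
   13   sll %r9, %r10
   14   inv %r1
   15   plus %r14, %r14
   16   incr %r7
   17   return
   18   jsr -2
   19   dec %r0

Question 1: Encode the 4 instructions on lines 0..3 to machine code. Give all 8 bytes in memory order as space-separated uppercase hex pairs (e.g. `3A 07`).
L0: inv op=0xd:6|rd=2:4|pad=0:6 ⇒ 0x3480 ⇒ big 34 80
L1: jsr op=0x2:6|imm=32:10 ⇒ 0x0820 ⇒ big 08 20
L2: store op=0xc:6|rd=2:4|rs=3:4|pad=0:2 ⇒ 0x308c ⇒ big 30 8c
L3: nop op=0x2b:6|pad=0:10 ⇒ 0xac00 ⇒ big ac 00

34 80 08 20 30 8C AC 00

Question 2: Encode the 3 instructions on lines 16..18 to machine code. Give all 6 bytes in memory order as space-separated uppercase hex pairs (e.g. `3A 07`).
L16: incr op=0x21:6|rd=7:4|pad=0:6 ⇒ 0x85c0 ⇒ big 85 c0
L17: return op=0x12:6|pad=0:10 ⇒ 0x4800 ⇒ big 48 00
L18: jsr op=0x2:6|imm=-2:10 ⇒ 0x0bfe ⇒ big 0b fe

85 C0 48 00 0B FE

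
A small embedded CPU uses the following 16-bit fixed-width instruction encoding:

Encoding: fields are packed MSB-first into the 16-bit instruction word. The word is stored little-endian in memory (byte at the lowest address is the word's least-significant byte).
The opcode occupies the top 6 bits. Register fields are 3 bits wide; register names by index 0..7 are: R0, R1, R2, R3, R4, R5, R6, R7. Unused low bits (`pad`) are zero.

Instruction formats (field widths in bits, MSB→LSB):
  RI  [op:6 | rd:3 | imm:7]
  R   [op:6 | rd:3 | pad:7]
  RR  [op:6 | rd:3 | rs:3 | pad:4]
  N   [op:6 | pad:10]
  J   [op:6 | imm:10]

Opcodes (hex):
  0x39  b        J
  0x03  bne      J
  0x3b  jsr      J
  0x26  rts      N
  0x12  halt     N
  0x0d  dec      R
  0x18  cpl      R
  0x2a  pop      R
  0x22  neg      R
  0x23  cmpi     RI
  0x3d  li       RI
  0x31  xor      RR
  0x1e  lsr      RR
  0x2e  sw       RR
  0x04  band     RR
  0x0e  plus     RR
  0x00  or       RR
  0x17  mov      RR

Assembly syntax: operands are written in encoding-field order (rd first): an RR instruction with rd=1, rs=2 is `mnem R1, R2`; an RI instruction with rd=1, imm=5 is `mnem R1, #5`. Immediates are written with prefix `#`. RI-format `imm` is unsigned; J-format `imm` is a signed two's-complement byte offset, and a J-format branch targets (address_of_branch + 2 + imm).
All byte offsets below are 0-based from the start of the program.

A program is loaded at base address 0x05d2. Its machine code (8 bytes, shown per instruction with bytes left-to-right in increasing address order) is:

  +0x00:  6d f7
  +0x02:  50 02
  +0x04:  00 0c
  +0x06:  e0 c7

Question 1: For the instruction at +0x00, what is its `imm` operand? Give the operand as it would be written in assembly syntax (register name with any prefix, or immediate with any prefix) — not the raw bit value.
off 0x00: read 6d f7 as little → 0xf76d
  op=0xf76d>>10=0x3d ⇒ li (RI)
  rd: (w>>7)&0x7=0x6 → R6
  imm: (w>>0)&0x7f=0x6d → #109

#109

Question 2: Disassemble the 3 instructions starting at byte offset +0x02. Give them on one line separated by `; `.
off 0x02: read 50 02 as little → 0x0250
  opcode bits[15:10]=0x0: or/RR
  rd: (w>>7)&0x7=0x4 → R4
  rs: (w>>4)&0x7=0x5 → R5
off 0x04: read 00 0c as little → 0x0c00
  opcode bits[15:10]=0x3: bne/J
  imm: (w>>0)&0x3ff=0x0 → #0
off 0x06: read e0 c7 as little → 0xc7e0
  opcode bits[15:10]=0x31: xor/RR
  rd: (w>>7)&0x7=0x7 → R7
  rs: (w>>4)&0x7=0x6 → R6

or R4, R5; bne #0; xor R7, R6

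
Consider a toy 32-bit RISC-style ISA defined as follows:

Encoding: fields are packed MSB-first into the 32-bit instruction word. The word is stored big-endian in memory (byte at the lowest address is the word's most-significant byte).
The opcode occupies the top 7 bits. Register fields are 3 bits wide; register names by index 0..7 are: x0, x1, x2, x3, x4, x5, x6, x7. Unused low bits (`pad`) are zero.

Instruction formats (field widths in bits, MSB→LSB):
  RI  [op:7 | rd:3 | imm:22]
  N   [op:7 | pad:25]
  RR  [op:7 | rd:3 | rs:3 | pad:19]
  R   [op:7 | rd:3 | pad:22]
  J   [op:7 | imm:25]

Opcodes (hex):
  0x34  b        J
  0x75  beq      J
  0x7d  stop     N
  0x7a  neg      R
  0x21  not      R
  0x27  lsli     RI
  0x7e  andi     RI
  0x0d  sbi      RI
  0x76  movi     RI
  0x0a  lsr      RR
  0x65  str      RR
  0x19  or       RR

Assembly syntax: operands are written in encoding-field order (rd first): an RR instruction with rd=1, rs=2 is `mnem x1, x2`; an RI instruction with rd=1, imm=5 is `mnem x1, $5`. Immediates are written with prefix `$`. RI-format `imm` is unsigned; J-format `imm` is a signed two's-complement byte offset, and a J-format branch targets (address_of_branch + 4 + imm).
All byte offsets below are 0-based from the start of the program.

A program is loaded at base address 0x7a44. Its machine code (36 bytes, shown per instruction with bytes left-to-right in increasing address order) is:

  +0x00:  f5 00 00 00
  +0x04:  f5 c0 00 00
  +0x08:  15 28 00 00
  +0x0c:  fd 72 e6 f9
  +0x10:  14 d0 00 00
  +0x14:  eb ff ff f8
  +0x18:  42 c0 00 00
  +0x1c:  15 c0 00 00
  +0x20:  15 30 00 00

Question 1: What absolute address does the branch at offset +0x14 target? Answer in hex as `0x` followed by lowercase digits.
@+14  big-endian(eb ff ff f8) = 0xebfffff8
  op=0xebfffff8>>25=0x75 ⇒ beq (J)
  imm: (w>>0)&0x1ffffff=0x1fffff8 (s25→-8) → $-8
  target = base 0x7a44 + off 0x14 + 4 + imm -8 = 0x7a54

0x7a54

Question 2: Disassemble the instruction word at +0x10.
[10] 14 d0 00 00 → 0x14d00000
  opcode bits[31:25]=0xa: lsr/RR
  rd@[24:22]=0x3 ⇒ x3
  rs@[21:19]=0x2 ⇒ x2

lsr x3, x2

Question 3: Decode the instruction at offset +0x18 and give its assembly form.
not x3

@+18  big-endian(42 c0 00 00) = 0x42c00000
  opcode bits[31:25]=0x21: not/R
  rd@[24:22]=0x3 ⇒ x3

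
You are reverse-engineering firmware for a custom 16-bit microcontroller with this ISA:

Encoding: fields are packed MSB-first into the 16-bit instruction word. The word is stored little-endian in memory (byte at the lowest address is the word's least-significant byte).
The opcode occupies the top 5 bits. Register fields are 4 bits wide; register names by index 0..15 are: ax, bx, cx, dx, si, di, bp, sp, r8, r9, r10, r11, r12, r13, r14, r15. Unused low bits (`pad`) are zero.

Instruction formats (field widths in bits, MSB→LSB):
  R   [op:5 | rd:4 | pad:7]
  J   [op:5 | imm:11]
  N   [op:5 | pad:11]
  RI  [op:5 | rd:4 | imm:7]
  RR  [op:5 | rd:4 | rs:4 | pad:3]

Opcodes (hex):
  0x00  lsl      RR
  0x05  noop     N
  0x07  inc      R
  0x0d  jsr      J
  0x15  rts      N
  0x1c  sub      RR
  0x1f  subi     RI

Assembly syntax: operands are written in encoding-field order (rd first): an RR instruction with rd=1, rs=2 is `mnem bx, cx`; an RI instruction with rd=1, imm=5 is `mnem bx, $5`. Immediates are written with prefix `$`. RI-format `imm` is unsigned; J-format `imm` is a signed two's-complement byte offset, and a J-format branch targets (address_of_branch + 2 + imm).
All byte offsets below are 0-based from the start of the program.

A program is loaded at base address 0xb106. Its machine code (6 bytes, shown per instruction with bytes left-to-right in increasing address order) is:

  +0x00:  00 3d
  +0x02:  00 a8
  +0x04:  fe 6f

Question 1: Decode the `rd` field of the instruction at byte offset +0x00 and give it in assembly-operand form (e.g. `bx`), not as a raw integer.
r10

off 0x00: read 00 3d as little → 0x3d00
  op=0x3d00>>11=0x7 ⇒ inc (R)
  rd: (w>>7)&0xf=0xa → r10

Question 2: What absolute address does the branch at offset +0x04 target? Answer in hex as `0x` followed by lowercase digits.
0xb10a

@+04  little-endian(fe 6f) = 0x6ffe
  opcode bits[15:11]=0xd: jsr/J
  [10:0] imm=2046 (s11→-2) = $-2
  target = base 0xb106 + off 0x04 + 2 + imm -2 = 0xb10a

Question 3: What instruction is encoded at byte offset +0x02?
rts

off 0x02: read 00 a8 as little → 0xa800
  opcode bits[15:11]=0x15: rts/N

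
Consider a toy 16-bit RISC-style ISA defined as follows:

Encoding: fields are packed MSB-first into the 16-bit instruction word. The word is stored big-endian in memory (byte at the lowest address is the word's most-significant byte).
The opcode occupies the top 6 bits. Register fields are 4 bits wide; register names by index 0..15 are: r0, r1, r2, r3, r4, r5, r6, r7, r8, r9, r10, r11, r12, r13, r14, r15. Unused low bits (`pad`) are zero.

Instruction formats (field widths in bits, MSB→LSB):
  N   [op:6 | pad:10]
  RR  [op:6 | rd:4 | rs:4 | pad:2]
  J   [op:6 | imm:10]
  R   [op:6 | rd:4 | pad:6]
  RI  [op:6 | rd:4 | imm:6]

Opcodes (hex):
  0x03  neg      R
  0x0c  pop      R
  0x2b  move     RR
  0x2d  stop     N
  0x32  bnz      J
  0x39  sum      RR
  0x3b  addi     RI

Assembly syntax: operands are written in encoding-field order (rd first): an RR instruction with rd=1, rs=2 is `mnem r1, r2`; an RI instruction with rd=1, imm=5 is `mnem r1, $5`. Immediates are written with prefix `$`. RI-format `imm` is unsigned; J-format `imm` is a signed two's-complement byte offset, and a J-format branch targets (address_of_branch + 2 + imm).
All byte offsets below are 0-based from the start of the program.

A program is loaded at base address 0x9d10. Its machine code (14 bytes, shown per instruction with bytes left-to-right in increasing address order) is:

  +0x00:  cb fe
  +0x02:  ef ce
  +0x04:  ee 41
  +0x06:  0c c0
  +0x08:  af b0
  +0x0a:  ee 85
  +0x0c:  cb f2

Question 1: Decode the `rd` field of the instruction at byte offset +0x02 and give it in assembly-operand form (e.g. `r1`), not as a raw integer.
r15

[02] ef ce → 0xefce
  op=0xefce>>10=0x3b ⇒ addi (RI)
  rd: (w>>6)&0xf=0xf → r15
  imm: (w>>0)&0x3f=0xe → $14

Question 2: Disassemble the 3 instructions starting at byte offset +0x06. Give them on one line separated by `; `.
neg r3; move r14, r12; addi r10, $5

+0x06: 0c c0 ⇒ word 0x0cc0 (big)
  opcode bits[15:10]=0x3: neg/R
  rd: (w>>6)&0xf=0x3 → r3
+0x08: af b0 ⇒ word 0xafb0 (big)
  opcode bits[15:10]=0x2b: move/RR
  rd: (w>>6)&0xf=0xe → r14
  rs: (w>>2)&0xf=0xc → r12
+0x0a: ee 85 ⇒ word 0xee85 (big)
  opcode bits[15:10]=0x3b: addi/RI
  rd: (w>>6)&0xf=0xa → r10
  imm: (w>>0)&0x3f=0x5 → $5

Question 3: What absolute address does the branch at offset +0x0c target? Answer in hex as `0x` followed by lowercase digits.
@+0c  big-endian(cb f2) = 0xcbf2
  top 6b → 0x32 → bnz [J]
  imm@[9:0]=0x3f2 (s10→-14) ⇒ $-14
  target = base 0x9d10 + off 0x0c + 2 + imm -14 = 0x9d10

0x9d10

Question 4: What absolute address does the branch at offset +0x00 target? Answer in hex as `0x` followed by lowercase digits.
@+00  big-endian(cb fe) = 0xcbfe
  op=0xcbfe>>10=0x32 ⇒ bnz (J)
  [9:0] imm=1022 (s10→-2) = $-2
  target = base 0x9d10 + off 0x00 + 2 + imm -2 = 0x9d10

0x9d10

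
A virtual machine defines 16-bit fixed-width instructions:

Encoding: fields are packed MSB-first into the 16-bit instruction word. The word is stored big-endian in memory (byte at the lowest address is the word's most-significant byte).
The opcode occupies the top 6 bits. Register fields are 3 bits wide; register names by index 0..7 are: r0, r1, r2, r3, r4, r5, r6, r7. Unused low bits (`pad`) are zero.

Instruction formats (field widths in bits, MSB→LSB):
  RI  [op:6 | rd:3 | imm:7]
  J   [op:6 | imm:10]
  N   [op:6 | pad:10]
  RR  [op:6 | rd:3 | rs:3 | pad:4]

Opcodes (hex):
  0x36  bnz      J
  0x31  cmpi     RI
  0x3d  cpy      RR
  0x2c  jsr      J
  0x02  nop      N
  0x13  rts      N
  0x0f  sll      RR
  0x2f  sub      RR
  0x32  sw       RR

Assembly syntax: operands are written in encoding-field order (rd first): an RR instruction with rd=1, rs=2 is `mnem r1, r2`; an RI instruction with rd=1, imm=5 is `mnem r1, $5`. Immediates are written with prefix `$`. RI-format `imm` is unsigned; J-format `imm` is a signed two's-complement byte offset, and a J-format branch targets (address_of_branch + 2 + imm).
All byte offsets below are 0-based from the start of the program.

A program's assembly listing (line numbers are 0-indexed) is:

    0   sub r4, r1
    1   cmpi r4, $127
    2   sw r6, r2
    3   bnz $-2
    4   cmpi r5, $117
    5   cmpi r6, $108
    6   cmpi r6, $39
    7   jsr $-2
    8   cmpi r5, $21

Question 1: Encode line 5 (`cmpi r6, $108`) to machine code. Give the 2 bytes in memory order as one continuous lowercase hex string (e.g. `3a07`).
c76c

line 5 (cmpi): pack op=0x31:6|rd=6:3|imm=108:7 = 0xc76c; big→ c7 6c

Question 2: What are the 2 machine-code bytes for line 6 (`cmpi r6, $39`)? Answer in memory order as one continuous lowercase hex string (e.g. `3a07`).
c727

line 6 (cmpi): pack op=0x31:6|rd=6:3|imm=39:7 = 0xc727; big→ c7 27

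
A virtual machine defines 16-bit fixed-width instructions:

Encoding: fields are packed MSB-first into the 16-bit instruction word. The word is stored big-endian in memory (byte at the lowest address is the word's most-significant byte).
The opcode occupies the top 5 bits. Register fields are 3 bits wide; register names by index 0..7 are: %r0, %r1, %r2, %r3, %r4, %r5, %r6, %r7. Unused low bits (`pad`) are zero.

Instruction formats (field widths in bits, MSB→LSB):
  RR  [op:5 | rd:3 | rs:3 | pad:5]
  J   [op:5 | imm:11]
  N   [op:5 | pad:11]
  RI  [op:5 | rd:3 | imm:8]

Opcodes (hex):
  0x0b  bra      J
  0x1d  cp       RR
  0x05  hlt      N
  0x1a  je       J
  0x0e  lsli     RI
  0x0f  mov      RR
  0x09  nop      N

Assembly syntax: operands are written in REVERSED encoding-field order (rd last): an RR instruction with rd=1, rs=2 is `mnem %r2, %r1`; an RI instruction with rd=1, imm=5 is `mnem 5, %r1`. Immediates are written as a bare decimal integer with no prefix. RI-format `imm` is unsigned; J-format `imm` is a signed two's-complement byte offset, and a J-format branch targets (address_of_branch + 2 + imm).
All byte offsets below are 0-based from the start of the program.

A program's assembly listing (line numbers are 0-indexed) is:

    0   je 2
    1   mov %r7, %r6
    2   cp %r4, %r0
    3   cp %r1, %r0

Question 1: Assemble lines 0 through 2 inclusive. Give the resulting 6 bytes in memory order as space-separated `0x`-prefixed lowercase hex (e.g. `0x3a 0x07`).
0. je fields op=0x1a:5|imm=2:11 → word d002h → d0 02
1. mov fields op=0xf:5|rd=6:3|rs=7:3|pad=0:5 → word 7ee0h → 7e e0
2. cp fields op=0x1d:5|rd=0:3|rs=4:3|pad=0:5 → word e880h → e8 80

0xd0 0x02 0x7e 0xe0 0xe8 0x80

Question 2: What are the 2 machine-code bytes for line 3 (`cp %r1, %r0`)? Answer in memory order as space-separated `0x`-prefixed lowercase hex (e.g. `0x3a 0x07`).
3. cp fields op=0x1d:5|rd=0:3|rs=1:3|pad=0:5 → word e820h → e8 20

0xe8 0x20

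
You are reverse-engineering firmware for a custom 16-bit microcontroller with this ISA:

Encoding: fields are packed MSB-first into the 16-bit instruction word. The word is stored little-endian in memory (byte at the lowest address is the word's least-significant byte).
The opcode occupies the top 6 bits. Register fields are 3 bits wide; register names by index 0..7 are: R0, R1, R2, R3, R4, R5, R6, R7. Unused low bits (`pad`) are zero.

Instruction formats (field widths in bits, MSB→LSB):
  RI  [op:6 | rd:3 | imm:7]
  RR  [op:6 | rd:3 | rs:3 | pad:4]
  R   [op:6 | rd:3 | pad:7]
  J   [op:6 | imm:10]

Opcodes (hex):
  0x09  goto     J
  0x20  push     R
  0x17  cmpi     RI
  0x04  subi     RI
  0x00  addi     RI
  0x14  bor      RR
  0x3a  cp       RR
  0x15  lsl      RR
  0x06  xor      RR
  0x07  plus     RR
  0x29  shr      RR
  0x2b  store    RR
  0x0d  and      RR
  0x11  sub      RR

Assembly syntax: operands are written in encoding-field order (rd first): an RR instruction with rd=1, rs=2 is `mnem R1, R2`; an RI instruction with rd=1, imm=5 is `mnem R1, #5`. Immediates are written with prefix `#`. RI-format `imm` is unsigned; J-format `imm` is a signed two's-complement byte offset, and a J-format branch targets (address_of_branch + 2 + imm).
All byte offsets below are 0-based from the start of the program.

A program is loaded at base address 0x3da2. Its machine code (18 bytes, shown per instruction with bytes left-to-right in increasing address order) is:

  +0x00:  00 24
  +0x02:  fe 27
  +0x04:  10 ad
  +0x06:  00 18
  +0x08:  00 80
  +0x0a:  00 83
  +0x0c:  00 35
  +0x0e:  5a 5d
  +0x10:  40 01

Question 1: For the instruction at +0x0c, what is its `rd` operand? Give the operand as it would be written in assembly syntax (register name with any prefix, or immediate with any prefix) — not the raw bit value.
@+0c  little-endian(00 35) = 0x3500
  op=0x3500>>10=0xd ⇒ and (RR)
  rd: (w>>7)&0x7=0x2 → R2
  rs: (w>>4)&0x7=0x0 → R0

R2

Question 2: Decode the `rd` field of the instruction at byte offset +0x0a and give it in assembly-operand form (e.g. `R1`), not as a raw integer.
@+0a  little-endian(00 83) = 0x8300
  opcode bits[15:10]=0x20: push/R
  rd: (w>>7)&0x7=0x6 → R6

R6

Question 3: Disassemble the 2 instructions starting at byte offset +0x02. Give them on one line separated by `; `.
goto #-2; store R2, R1

[02] fe 27 → 0x27fe
  top 6b → 0x9 → goto [J]
  imm: (w>>0)&0x3ff=0x3fe (s10→-2) → #-2
[04] 10 ad → 0xad10
  top 6b → 0x2b → store [RR]
  rd: (w>>7)&0x7=0x2 → R2
  rs: (w>>4)&0x7=0x1 → R1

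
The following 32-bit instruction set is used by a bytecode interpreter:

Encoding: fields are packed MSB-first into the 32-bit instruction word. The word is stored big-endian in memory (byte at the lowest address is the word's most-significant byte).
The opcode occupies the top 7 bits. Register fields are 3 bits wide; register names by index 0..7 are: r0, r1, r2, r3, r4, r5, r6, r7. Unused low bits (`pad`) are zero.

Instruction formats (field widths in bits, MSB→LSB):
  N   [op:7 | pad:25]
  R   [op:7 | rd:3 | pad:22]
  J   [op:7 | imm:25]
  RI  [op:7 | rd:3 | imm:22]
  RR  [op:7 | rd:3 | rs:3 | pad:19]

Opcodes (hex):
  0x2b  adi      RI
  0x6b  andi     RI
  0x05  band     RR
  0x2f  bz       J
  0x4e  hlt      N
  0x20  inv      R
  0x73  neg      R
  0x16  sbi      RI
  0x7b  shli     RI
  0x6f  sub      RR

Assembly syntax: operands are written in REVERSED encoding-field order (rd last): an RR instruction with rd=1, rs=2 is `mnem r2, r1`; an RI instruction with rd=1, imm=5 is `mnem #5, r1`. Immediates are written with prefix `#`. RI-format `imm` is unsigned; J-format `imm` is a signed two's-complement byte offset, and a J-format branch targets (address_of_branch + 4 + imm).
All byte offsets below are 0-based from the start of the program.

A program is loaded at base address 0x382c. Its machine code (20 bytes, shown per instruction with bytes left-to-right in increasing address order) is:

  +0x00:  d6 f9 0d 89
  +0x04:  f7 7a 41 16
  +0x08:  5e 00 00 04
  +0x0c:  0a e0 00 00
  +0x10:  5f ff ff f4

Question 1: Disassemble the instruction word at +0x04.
shli #3817750, r5

+0x04: f7 7a 41 16 ⇒ word 0xf77a4116 (big)
  op=0xf77a4116>>25=0x7b ⇒ shli (RI)
  rd@[24:22]=0x5 ⇒ r5
  imm@[21:0]=0x3a4116 ⇒ #3817750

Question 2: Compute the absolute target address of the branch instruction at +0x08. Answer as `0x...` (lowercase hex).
0x383c

[08] 5e 00 00 04 → 0x5e000004
  op=0x5e000004>>25=0x2f ⇒ bz (J)
  imm@[24:0]=0x4 ⇒ #4
  target = base 0x382c + off 0x08 + 4 + imm 4 = 0x383c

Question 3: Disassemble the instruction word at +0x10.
bz #-12

+0x10: 5f ff ff f4 ⇒ word 0x5ffffff4 (big)
  op=0x5ffffff4>>25=0x2f ⇒ bz (J)
  imm@[24:0]=0x1fffff4 (s25→-12) ⇒ #-12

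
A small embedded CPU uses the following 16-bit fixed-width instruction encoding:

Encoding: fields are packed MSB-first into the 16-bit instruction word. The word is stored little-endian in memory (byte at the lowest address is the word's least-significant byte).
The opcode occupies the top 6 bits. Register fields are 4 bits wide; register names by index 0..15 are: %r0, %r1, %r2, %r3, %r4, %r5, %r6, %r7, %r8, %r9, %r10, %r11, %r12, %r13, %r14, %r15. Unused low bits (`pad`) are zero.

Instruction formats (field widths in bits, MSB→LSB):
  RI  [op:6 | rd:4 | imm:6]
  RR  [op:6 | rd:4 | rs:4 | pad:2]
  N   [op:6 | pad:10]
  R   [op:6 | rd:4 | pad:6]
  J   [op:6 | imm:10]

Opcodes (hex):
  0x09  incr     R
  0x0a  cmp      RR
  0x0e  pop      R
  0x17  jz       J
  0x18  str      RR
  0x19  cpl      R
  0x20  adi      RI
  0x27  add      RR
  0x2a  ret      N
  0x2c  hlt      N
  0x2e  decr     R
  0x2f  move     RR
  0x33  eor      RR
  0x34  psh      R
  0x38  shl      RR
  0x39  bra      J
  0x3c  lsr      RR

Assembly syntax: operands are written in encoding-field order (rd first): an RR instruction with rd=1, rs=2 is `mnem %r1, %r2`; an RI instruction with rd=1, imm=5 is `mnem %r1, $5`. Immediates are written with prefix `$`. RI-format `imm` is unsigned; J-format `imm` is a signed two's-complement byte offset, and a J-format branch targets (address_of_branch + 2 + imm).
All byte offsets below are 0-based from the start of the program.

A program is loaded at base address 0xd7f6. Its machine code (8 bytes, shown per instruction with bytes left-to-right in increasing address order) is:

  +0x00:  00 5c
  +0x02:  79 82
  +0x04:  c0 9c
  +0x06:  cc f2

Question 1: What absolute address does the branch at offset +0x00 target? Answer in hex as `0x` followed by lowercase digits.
@+00  little-endian(00 5c) = 0x5c00
  opcode bits[15:10]=0x17: jz/J
  imm: (w>>0)&0x3ff=0x0 → $0
  target = base 0xd7f6 + off 0x00 + 2 + imm 0 = 0xd7f8

0xd7f8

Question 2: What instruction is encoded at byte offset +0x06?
lsr %r11, %r3

off 0x06: read cc f2 as little → 0xf2cc
  top 6b → 0x3c → lsr [RR]
  rd: (w>>6)&0xf=0xb → %r11
  rs: (w>>2)&0xf=0x3 → %r3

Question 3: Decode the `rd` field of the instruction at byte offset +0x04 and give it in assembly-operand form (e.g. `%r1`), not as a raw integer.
%r3

[04] c0 9c → 0x9cc0
  op=0x9cc0>>10=0x27 ⇒ add (RR)
  rd@[9:6]=0x3 ⇒ %r3
  rs@[5:2]=0x0 ⇒ %r0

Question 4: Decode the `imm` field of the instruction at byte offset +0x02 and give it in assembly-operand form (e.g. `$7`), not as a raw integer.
@+02  little-endian(79 82) = 0x8279
  top 6b → 0x20 → adi [RI]
  rd: (w>>6)&0xf=0x9 → %r9
  imm: (w>>0)&0x3f=0x39 → $57

$57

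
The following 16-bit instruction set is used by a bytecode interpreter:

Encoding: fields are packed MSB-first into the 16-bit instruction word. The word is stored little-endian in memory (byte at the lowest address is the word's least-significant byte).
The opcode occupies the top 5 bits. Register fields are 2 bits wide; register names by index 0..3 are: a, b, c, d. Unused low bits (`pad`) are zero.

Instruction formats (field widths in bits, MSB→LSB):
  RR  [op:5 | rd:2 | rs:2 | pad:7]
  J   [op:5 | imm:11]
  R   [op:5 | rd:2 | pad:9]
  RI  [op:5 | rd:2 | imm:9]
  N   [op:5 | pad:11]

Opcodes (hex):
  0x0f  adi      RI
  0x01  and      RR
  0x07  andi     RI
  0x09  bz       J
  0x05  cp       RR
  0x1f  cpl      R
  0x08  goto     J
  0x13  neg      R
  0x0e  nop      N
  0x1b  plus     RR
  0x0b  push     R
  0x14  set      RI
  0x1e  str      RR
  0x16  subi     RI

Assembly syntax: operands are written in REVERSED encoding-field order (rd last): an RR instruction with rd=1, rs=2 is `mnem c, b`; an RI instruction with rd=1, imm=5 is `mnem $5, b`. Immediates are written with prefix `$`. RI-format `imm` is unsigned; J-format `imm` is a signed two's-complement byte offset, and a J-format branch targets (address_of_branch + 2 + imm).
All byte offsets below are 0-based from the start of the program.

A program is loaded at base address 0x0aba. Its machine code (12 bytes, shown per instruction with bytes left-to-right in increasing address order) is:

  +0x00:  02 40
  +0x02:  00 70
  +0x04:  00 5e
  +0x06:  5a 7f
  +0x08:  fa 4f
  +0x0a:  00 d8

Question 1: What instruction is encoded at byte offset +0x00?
goto $2

@+00  little-endian(02 40) = 0x4002
  top 5b → 0x8 → goto [J]
  [10:0] imm=2 = $2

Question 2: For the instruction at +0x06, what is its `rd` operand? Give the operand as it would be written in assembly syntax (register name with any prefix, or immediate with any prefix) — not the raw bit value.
d

+0x06: 5a 7f ⇒ word 0x7f5a (little)
  top 5b → 0xf → adi [RI]
  rd: (w>>9)&0x3=0x3 → d
  imm: (w>>0)&0x1ff=0x15a → $346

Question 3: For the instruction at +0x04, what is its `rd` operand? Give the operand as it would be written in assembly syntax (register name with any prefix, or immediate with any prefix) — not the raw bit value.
d

@+04  little-endian(00 5e) = 0x5e00
  opcode bits[15:11]=0xb: push/R
  [10:9] rd=3 = d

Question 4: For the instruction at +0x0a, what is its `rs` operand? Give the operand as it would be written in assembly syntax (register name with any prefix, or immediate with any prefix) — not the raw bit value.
a

+0x0a: 00 d8 ⇒ word 0xd800 (little)
  top 5b → 0x1b → plus [RR]
  rd@[10:9]=0x0 ⇒ a
  rs@[8:7]=0x0 ⇒ a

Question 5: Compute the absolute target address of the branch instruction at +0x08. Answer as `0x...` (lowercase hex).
0x0abe

+0x08: fa 4f ⇒ word 0x4ffa (little)
  opcode bits[15:11]=0x9: bz/J
  [10:0] imm=2042 (s11→-6) = $-6
  target = base 0x0aba + off 0x08 + 2 + imm -6 = 0x0abe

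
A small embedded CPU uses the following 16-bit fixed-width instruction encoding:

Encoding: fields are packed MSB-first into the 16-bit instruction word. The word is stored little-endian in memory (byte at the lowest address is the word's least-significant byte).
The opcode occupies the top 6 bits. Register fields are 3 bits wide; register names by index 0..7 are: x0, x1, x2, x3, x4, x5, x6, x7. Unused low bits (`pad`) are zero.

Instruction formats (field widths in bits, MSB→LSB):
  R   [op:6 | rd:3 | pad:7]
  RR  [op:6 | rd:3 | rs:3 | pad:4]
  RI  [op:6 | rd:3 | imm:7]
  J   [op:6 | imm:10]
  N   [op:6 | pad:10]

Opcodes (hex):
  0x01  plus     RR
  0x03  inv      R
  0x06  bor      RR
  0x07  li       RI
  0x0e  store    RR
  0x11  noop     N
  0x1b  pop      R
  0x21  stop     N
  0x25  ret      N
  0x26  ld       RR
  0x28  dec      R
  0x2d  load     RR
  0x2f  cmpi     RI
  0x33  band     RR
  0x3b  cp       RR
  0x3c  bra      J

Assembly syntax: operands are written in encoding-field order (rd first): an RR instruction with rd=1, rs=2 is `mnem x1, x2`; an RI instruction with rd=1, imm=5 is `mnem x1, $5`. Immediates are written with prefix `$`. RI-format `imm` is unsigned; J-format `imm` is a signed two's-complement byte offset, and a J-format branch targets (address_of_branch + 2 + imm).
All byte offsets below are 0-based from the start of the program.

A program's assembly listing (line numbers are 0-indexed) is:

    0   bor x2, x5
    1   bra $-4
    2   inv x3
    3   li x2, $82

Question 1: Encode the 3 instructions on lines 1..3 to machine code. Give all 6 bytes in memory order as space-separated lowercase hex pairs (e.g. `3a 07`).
line 1 (bra): pack op=0x3c:6|imm=-4:10 = 0xf3fc; little→ fc f3
line 2 (inv): pack op=0x3:6|rd=3:3|pad=0:7 = 0x0d80; little→ 80 0d
line 3 (li): pack op=0x7:6|rd=2:3|imm=82:7 = 0x1d52; little→ 52 1d

fc f3 80 0d 52 1d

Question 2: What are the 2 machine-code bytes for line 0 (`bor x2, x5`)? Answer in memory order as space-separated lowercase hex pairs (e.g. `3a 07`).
L0: bor op=0x6:6|rd=2:3|rs=5:3|pad=0:4 ⇒ 0x1950 ⇒ little 50 19

50 19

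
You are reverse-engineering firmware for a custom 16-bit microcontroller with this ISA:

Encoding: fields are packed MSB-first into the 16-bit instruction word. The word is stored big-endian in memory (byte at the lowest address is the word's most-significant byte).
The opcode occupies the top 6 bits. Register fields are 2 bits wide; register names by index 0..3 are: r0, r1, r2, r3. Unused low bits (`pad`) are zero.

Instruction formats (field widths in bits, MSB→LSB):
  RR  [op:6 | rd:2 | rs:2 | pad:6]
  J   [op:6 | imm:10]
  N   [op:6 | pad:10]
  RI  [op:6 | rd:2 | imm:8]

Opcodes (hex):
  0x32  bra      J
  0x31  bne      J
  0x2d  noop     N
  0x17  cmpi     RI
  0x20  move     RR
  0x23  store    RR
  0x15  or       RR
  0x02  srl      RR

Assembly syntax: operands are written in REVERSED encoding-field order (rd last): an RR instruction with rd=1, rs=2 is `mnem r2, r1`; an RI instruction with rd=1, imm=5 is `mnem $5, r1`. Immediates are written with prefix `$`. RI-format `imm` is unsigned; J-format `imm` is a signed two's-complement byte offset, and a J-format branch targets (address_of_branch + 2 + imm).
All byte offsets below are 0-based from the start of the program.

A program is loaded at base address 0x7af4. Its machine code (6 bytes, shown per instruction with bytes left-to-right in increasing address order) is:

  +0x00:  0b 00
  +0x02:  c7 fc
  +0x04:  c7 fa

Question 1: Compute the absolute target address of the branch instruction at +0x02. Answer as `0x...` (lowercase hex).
0x7af4

off 0x02: read c7 fc as big → 0xc7fc
  op=0xc7fc>>10=0x31 ⇒ bne (J)
  imm@[9:0]=0x3fc (s10→-4) ⇒ $-4
  target = base 0x7af4 + off 0x02 + 2 + imm -4 = 0x7af4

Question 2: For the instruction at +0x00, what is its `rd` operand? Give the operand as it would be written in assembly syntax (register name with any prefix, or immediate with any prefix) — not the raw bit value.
r3

off 0x00: read 0b 00 as big → 0x0b00
  top 6b → 0x2 → srl [RR]
  rd: (w>>8)&0x3=0x3 → r3
  rs: (w>>6)&0x3=0x0 → r0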